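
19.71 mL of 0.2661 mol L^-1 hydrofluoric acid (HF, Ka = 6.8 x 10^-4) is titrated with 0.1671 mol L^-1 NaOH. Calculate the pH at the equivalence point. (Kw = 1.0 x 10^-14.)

8.09

n(HF) = 0.2661 x 0.01971 = 0.005245 mol; V(NaOH) at equivalence = 0.005245/0.1671 = 0.03139 L.
At equivalence all the acid is converted to F-; total volume = 0.01971 + 0.03139 = 0.05110 L, so [F-] = 0.005245/0.05110 = 0.1026 M.
Kb = Kw/Ka = 1.0e-14 / 6.8 x 10^-4 = 1.47e-11.
[OH^-] = sqrt(Kb x [F-]) = sqrt(1.47e-11 x 0.1026) = 1.23e-6 M.
pOH = 5.91, so pH = 14.00 - 5.91 = 8.09.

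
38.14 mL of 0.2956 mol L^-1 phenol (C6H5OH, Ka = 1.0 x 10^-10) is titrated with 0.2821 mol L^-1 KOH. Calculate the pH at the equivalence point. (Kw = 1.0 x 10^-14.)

11.58

n(C6H5OH) = 0.2956 x 0.03814 = 0.01127 mol; V(KOH) at equivalence = 0.01127/0.2821 = 0.03997 L.
At equivalence all the acid is converted to C6H5O-; total volume = 0.03814 + 0.03997 = 0.07811 L, so [C6H5O-] = 0.01127/0.07811 = 0.1443 M.
Kb = Kw/Ka = 1.0e-14 / 1.0 x 10^-10 = 0.000100.
[OH^-] = sqrt(Kb x [C6H5O-]) = sqrt(0.000100 x 0.1443) = 0.00380 M.
pOH = 2.42, so pH = 14.00 - 2.42 = 11.58.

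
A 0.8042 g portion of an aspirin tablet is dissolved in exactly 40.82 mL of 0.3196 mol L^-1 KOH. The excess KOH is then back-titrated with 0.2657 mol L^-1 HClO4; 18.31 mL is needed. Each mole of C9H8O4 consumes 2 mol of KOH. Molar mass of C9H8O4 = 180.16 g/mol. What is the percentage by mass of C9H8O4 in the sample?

91.6%

Total n(KOH) added = 0.3196 x 0.04082 = 0.01305 mol.
n(HClO4) used = 0.2657 x 0.01831 = 0.004865 mol, which equals the excess n(KOH).
So n(KOH) consumed by the sample = 0.01305 - 0.004865 = 0.008181 mol.
n(C9H8O4) = 0.008181 / 2 = 0.004091 mol.
mass C9H8O4 = 0.004091 x 180.16 = 0.7370 g, so %C9H8O4 = 0.7370/0.8042 x 100 = 91.6%.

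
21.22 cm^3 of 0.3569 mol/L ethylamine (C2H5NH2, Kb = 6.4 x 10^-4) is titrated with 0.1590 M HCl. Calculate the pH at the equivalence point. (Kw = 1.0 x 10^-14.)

5.88

n(C2H5NH2) = 0.3569 x 0.02122 = 0.007573 mol; V(HCl) at equivalence = 0.007573/0.1590 = 0.04763 L.
At equivalence the base is fully converted to C2H5NH3+; total volume = 0.06885 L, so [C2H5NH3+] = 0.007573/0.06885 = 0.1100 M.
Ka(C2H5NH3+) = Kw/Kb = 1.0e-14 / 6.4 x 10^-4 = 1.56e-11.
[H^+] = sqrt(Ka x [C2H5NH3+]) = sqrt(1.56e-11 x 0.1100) = 1.31e-6 M.
pH = -log(1.31e-6) = 5.88.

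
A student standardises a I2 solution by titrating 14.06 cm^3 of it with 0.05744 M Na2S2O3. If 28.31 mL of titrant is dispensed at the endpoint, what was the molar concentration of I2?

n(Na2S2O3) = 0.05744 x 0.02831 = 0.001626 mol.
From the balanced equation, 2 mol Na2S2O3 reacts with 1 mol I2, so n(I2) = 0.001626 x 1/2 = 0.0008131 mol.
[I2] = 0.0008131 / 0.01406 L = 0.0578 M.

0.0578 M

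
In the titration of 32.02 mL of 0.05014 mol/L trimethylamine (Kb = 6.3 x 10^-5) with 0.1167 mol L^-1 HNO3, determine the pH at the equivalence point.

5.63

n((CH3)3N) = 0.05014 x 0.03202 = 0.001605 mol; V(HNO3) at equivalence = 0.001605/0.1167 = 0.01376 L.
At equivalence the base is fully converted to (CH3)3NH+; total volume = 0.04578 L, so [(CH3)3NH+] = 0.001605/0.04578 = 0.03507 M.
Ka((CH3)3NH+) = Kw/Kb = 1.0e-14 / 6.3 x 10^-5 = 1.59e-10.
[H^+] = sqrt(Ka x [(CH3)3NH+]) = sqrt(1.59e-10 x 0.03507) = 2.36e-6 M.
pH = -log(2.36e-6) = 5.63.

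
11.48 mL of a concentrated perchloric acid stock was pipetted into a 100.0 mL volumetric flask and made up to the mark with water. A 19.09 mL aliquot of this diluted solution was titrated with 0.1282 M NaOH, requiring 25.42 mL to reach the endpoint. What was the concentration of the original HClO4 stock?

n(NaOH) = 0.1282 x 0.02542 = 0.003259 mol.
n(HClO4) in the aliquot = 0.003259 mol.
[diluted HClO4] = 0.003259 / 0.01909 = 0.1707 M.
Dilution factor = 100.0/11.48 = 8.711, so [stock] = 0.1707 x 8.711 = 1.49 M.

1.49 M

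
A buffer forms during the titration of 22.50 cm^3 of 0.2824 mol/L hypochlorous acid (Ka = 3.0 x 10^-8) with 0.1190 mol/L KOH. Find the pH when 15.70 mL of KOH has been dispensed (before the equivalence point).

7.14

Initial n(HClO) = 0.2824 x 0.02250 = 0.006354 mol.
n(KOH) added = 0.1190 x 0.01570 = 0.001868 mol, converting that many moles of HClO to ClO-.
Remaining n(HClO) = 0.004486 mol; n(ClO-) = 0.001868 mol.
By Henderson-Hasselbalch, pH = pKa + log([A^-]/[HA]) = 7.52 + log(0.001868/0.004486) = 7.52 + (-0.38) = 7.14.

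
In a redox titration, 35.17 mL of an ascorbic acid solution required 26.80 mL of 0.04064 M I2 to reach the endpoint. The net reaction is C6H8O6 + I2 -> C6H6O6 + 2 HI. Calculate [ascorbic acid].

0.0310 M

n(I2) = 0.04064 x 0.02680 = 0.001089 mol.
From the balanced equation, 1 mol I2 reacts with 1 mol ascorbic acid, so n(ascorbic acid) = 0.001089 x 1/1 = 0.001089 mol.
[ascorbic acid] = 0.001089 / 0.03517 L = 0.0310 M.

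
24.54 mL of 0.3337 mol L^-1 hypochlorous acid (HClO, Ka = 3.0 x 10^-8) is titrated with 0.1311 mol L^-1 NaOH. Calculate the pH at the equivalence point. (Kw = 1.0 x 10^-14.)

n(HClO) = 0.3337 x 0.02454 = 0.008189 mol; V(NaOH) at equivalence = 0.008189/0.1311 = 0.06246 L.
At equivalence all the acid is converted to ClO-; total volume = 0.02454 + 0.06246 = 0.08700 L, so [ClO-] = 0.008189/0.08700 = 0.09412 M.
Kb = Kw/Ka = 1.0e-14 / 3.0 x 10^-8 = 3.33e-7.
[OH^-] = sqrt(Kb x [ClO-]) = sqrt(3.33e-7 x 0.09412) = 0.000177 M.
pOH = 3.75, so pH = 14.00 - 3.75 = 10.25.

10.25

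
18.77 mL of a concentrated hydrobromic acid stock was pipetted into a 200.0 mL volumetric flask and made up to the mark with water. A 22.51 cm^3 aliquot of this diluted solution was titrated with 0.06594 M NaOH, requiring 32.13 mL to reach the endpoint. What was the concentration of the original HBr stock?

1.00 M

n(NaOH) = 0.06594 x 0.03213 = 0.002119 mol.
n(HBr) in the aliquot = 0.002119 mol.
[diluted HBr] = 0.002119 / 0.02251 = 0.09412 M.
Dilution factor = 200.0/18.77 = 10.66, so [stock] = 0.09412 x 10.66 = 1.00 M.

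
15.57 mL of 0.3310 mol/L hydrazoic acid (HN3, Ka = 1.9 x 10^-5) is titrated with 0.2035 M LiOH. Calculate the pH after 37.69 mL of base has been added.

12.67

n(acid) = 0.3310 x 0.01557 = 0.005154 mol; n(LiOH) added = 0.2035 x 0.03769 = 0.007670 mol.
Base is in excess by 0.007670 - 0.005154 = 0.002516 mol in a total volume of 0.05326 L.
[OH^-] = 0.002516/0.05326 = 0.04724 M, so pOH = 1.33 and pH = 14.00 - 1.33 = 12.67.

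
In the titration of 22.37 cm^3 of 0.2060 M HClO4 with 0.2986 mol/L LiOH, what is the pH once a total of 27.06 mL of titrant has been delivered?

12.85

n(acid) = 0.2060 x 0.02237 = 0.004608 mol; n(LiOH) added = 0.2986 x 0.02706 = 0.008080 mol.
Base is in excess by 0.008080 - 0.004608 = 0.003472 mol in a total volume of 0.04943 L.
[OH^-] = 0.003472/0.04943 = 0.07024 M, so pOH = 1.15 and pH = 14.00 - 1.15 = 12.85.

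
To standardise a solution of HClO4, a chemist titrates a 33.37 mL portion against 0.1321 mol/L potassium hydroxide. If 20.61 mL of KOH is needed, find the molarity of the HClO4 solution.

0.0816 M

n(KOH) delivered = 0.1321 x 0.02061 = 0.002723 mol.
For a 1:1 reaction, n(HClO4) = 0.002723 mol.
[HClO4] = 0.002723 mol / 0.03337 L = 0.0816 M.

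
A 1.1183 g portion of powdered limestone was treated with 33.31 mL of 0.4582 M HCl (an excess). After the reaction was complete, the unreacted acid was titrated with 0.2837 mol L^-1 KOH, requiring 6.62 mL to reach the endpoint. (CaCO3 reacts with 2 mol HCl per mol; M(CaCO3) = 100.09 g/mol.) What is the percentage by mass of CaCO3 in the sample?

Total n(HCl) added = 0.4582 x 0.03331 = 0.01526 mol.
n(KOH) used = 0.2837 x 0.006620 = 0.001878 mol, which equals the excess n(HCl).
So n(HCl) consumed by the sample = 0.01526 - 0.001878 = 0.01338 mol.
n(CaCO3) = 0.01338 / 2 = 0.006692 mol.
mass CaCO3 = 0.006692 x 100.09 = 0.6698 g, so %CaCO3 = 0.6698/1.1183 x 100 = 59.9%.

59.9%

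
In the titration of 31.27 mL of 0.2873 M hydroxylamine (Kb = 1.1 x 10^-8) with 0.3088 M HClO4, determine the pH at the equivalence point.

n(NH2OH) = 0.2873 x 0.03127 = 0.008984 mol; V(HClO4) at equivalence = 0.008984/0.3088 = 0.02909 L.
At equivalence the base is fully converted to NH3OH+; total volume = 0.06036 L, so [NH3OH+] = 0.008984/0.06036 = 0.1488 M.
Ka(NH3OH+) = Kw/Kb = 1.0e-14 / 1.1 x 10^-8 = 9.09e-7.
[H^+] = sqrt(Ka x [NH3OH+]) = sqrt(9.09e-7 x 0.1488) = 0.000368 M.
pH = -log(0.000368) = 3.43.

3.43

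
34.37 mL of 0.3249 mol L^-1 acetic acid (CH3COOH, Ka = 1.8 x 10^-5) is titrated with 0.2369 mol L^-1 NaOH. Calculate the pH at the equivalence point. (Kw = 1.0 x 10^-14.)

8.94

n(CH3COOH) = 0.3249 x 0.03437 = 0.01117 mol; V(NaOH) at equivalence = 0.01117/0.2369 = 0.04714 L.
At equivalence all the acid is converted to CH3COO-; total volume = 0.03437 + 0.04714 = 0.08151 L, so [CH3COO-] = 0.01117/0.08151 = 0.1370 M.
Kb = Kw/Ka = 1.0e-14 / 1.8 x 10^-5 = 5.56e-10.
[OH^-] = sqrt(Kb x [CH3COO-]) = sqrt(5.56e-10 x 0.1370) = 8.72e-6 M.
pOH = 5.06, so pH = 14.00 - 5.06 = 8.94.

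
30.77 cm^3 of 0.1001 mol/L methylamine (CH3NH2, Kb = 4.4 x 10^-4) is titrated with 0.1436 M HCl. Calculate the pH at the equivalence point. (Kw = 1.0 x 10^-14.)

n(CH3NH2) = 0.1001 x 0.03077 = 0.003080 mol; V(HCl) at equivalence = 0.003080/0.1436 = 0.02145 L.
At equivalence the base is fully converted to CH3NH3+; total volume = 0.05222 L, so [CH3NH3+] = 0.003080/0.05222 = 0.05898 M.
Ka(CH3NH3+) = Kw/Kb = 1.0e-14 / 4.4 x 10^-4 = 2.27e-11.
[H^+] = sqrt(Ka x [CH3NH3+]) = sqrt(2.27e-11 x 0.05898) = 1.16e-6 M.
pH = -log(1.16e-6) = 5.94.

5.94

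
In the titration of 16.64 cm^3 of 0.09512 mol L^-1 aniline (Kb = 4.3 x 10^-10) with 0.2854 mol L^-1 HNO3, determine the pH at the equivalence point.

2.89

n(C6H5NH2) = 0.09512 x 0.01664 = 0.001583 mol; V(HNO3) at equivalence = 0.001583/0.2854 = 0.005546 L.
At equivalence the base is fully converted to C6H5NH3+; total volume = 0.02219 L, so [C6H5NH3+] = 0.001583/0.02219 = 0.07134 M.
Ka(C6H5NH3+) = Kw/Kb = 1.0e-14 / 4.3 x 10^-10 = 2.33e-5.
[H^+] = sqrt(Ka x [C6H5NH3+]) = sqrt(2.33e-5 x 0.07134) = 0.00129 M.
pH = -log(0.00129) = 2.89.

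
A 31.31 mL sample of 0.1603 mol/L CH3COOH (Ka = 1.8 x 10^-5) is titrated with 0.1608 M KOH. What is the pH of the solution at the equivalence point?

8.82

n(CH3COOH) = 0.1603 x 0.03131 = 0.005019 mol; V(KOH) at equivalence = 0.005019/0.1608 = 0.03121 L.
At equivalence all the acid is converted to CH3COO-; total volume = 0.03131 + 0.03121 = 0.06252 L, so [CH3COO-] = 0.005019/0.06252 = 0.08027 M.
Kb = Kw/Ka = 1.0e-14 / 1.8 x 10^-5 = 5.56e-10.
[OH^-] = sqrt(Kb x [CH3COO-]) = sqrt(5.56e-10 x 0.08027) = 6.68e-6 M.
pOH = 5.18, so pH = 14.00 - 5.18 = 8.82.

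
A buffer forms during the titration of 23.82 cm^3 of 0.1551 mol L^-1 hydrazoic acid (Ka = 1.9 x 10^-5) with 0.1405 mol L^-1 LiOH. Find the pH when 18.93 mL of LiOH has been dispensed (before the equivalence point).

Initial n(HN3) = 0.1551 x 0.02382 = 0.003694 mol.
n(LiOH) added = 0.1405 x 0.01893 = 0.002660 mol, converting that many moles of HN3 to N3-.
Remaining n(HN3) = 0.001035 mol; n(N3-) = 0.002660 mol.
By Henderson-Hasselbalch, pH = pKa + log([A^-]/[HA]) = 4.72 + log(0.002660/0.001035) = 4.72 + (+0.41) = 5.13.

5.13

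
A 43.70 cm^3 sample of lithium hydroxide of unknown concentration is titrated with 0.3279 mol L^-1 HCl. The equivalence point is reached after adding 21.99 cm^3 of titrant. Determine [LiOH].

0.165 M

n(HCl) delivered = 0.3279 x 0.02199 = 0.007211 mol.
For a 1:1 reaction, n(LiOH) = 0.007211 mol.
[LiOH] = 0.007211 mol / 0.04370 L = 0.165 M.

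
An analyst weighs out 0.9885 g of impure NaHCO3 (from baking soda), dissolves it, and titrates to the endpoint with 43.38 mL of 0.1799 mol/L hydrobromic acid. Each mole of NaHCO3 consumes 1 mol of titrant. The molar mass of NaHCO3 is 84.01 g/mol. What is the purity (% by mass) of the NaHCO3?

n(HBr) = 0.1799 x 0.04338 = 0.007804 mol.
n(NaHCO3) = 0.007804 / 1 = 0.007804 mol.
mass of NaHCO3 = 0.007804 x 84.01 = 0.6556 g.
% purity = 0.6556 / 0.9885 x 100 = 66.3%.

66.3%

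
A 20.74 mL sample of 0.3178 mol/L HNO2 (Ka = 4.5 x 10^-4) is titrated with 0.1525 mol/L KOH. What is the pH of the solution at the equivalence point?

8.18

n(HNO2) = 0.3178 x 0.02074 = 0.006591 mol; V(KOH) at equivalence = 0.006591/0.1525 = 0.04322 L.
At equivalence all the acid is converted to NO2-; total volume = 0.02074 + 0.04322 = 0.06396 L, so [NO2-] = 0.006591/0.06396 = 0.1031 M.
Kb = Kw/Ka = 1.0e-14 / 4.5 x 10^-4 = 2.22e-11.
[OH^-] = sqrt(Kb x [NO2-]) = sqrt(2.22e-11 x 0.1031) = 1.51e-6 M.
pOH = 5.82, so pH = 14.00 - 5.82 = 8.18.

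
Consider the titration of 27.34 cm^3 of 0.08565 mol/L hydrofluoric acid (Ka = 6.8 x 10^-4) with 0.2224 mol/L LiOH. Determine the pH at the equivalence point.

n(HF) = 0.08565 x 0.02734 = 0.002342 mol; V(LiOH) at equivalence = 0.002342/0.2224 = 0.01053 L.
At equivalence all the acid is converted to F-; total volume = 0.02734 + 0.01053 = 0.03787 L, so [F-] = 0.002342/0.03787 = 0.06184 M.
Kb = Kw/Ka = 1.0e-14 / 6.8 x 10^-4 = 1.47e-11.
[OH^-] = sqrt(Kb x [F-]) = sqrt(1.47e-11 x 0.06184) = 9.54e-7 M.
pOH = 6.02, so pH = 14.00 - 6.02 = 7.98.

7.98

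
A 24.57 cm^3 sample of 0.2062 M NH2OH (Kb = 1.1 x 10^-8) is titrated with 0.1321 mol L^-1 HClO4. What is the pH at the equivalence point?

3.57

n(NH2OH) = 0.2062 x 0.02457 = 0.005066 mol; V(HClO4) at equivalence = 0.005066/0.1321 = 0.03835 L.
At equivalence the base is fully converted to NH3OH+; total volume = 0.06292 L, so [NH3OH+] = 0.005066/0.06292 = 0.08052 M.
Ka(NH3OH+) = Kw/Kb = 1.0e-14 / 1.1 x 10^-8 = 9.09e-7.
[H^+] = sqrt(Ka x [NH3OH+]) = sqrt(9.09e-7 x 0.08052) = 0.000271 M.
pH = -log(0.000271) = 3.57.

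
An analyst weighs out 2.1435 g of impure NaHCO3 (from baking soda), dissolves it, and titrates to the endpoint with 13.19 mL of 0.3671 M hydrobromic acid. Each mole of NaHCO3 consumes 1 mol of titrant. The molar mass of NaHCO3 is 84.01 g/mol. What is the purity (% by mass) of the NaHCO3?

19.0%

n(HBr) = 0.3671 x 0.01319 = 0.004842 mol.
n(NaHCO3) = 0.004842 / 1 = 0.004842 mol.
mass of NaHCO3 = 0.004842 x 84.01 = 0.4068 g.
% purity = 0.4068 / 2.1435 x 100 = 19.0%.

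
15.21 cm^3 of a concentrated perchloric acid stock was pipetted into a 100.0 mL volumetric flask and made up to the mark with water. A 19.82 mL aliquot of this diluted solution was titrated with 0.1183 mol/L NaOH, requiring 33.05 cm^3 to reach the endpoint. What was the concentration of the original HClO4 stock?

1.30 M

n(NaOH) = 0.1183 x 0.03305 = 0.003910 mol.
n(HClO4) in the aliquot = 0.003910 mol.
[diluted HClO4] = 0.003910 / 0.01982 = 0.1973 M.
Dilution factor = 100.0/15.21 = 6.575, so [stock] = 0.1973 x 6.575 = 1.30 M.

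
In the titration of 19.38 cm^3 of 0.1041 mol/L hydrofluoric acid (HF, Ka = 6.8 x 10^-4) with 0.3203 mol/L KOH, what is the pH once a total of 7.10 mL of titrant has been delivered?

11.99

n(acid) = 0.1041 x 0.01938 = 0.002017 mol; n(KOH) added = 0.3203 x 0.007100 = 0.002274 mol.
Base is in excess by 0.002274 - 0.002017 = 0.0002567 mol in a total volume of 0.02648 L.
[OH^-] = 0.0002567/0.02648 = 0.009693 M, so pOH = 2.01 and pH = 14.00 - 2.01 = 11.99.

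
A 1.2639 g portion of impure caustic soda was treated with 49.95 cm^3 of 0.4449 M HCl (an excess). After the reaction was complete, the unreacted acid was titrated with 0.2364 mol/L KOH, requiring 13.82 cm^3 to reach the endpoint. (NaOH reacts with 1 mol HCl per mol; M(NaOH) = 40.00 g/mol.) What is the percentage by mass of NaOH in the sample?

60.0%

Total n(HCl) added = 0.4449 x 0.04995 = 0.02222 mol.
n(KOH) used = 0.2364 x 0.01382 = 0.003267 mol, which equals the excess n(HCl).
So n(HCl) consumed by the sample = 0.02222 - 0.003267 = 0.01896 mol.
n(NaOH) = 0.01896 / 1 = 0.01896 mol.
mass NaOH = 0.01896 x 40.00 = 0.7582 g, so %NaOH = 0.7582/1.2639 x 100 = 60.0%.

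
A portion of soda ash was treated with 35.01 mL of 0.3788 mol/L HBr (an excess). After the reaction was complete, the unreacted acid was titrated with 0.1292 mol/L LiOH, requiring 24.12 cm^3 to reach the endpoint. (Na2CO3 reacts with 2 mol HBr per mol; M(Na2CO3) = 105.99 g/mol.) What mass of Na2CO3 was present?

Total n(HBr) added = 0.3788 x 0.03501 = 0.01326 mol.
n(LiOH) used = 0.1292 x 0.02412 = 0.003116 mol, which equals the excess n(HBr).
So n(HBr) consumed by the sample = 0.01326 - 0.003116 = 0.01015 mol.
n(Na2CO3) = 0.01015 / 2 = 0.005073 mol.
mass = 0.005073 mol x 105.99 g/mol = 0.538 g.

0.538 g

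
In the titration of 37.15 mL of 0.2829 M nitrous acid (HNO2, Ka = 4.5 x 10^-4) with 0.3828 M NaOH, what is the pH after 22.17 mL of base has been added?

3.97

Initial n(HNO2) = 0.2829 x 0.03715 = 0.01051 mol.
n(NaOH) added = 0.3828 x 0.02217 = 0.008487 mol, converting that many moles of HNO2 to NO2-.
Remaining n(HNO2) = 0.002023 mol; n(NO2-) = 0.008487 mol.
By Henderson-Hasselbalch, pH = pKa + log([A^-]/[HA]) = 3.35 + log(0.008487/0.002023) = 3.35 + (+0.62) = 3.97.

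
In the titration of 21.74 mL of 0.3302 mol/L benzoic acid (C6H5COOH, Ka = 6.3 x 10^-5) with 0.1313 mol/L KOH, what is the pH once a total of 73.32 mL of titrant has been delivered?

n(acid) = 0.3302 x 0.02174 = 0.007179 mol; n(KOH) added = 0.1313 x 0.07332 = 0.009627 mol.
Base is in excess by 0.009627 - 0.007179 = 0.002448 mol in a total volume of 0.09506 L.
[OH^-] = 0.002448/0.09506 = 0.02576 M, so pOH = 1.59 and pH = 14.00 - 1.59 = 12.41.

12.41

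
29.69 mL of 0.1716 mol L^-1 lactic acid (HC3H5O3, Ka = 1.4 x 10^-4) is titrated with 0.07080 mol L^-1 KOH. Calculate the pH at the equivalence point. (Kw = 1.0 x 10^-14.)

n(HC3H5O3) = 0.1716 x 0.02969 = 0.005095 mol; V(KOH) at equivalence = 0.005095/0.07080 = 0.07196 L.
At equivalence all the acid is converted to C3H5O3-; total volume = 0.02969 + 0.07196 = 0.1017 L, so [C3H5O3-] = 0.005095/0.1017 = 0.05012 M.
Kb = Kw/Ka = 1.0e-14 / 1.4 x 10^-4 = 7.14e-11.
[OH^-] = sqrt(Kb x [C3H5O3-]) = sqrt(7.14e-11 x 0.05012) = 1.89e-6 M.
pOH = 5.72, so pH = 14.00 - 5.72 = 8.28.

8.28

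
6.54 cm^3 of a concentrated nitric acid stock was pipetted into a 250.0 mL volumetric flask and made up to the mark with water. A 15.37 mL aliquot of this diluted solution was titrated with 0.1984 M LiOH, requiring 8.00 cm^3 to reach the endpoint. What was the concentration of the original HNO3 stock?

3.95 M

n(LiOH) = 0.1984 x 0.008000 = 0.001587 mol.
n(HNO3) in the aliquot = 0.001587 mol.
[diluted HNO3] = 0.001587 / 0.01537 = 0.1033 M.
Dilution factor = 250.0/6.540 = 38.23, so [stock] = 0.1033 x 38.23 = 3.95 M.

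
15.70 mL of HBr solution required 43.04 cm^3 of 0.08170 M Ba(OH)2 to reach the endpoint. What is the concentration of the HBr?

n(Ba(OH)2) delivered = 0.08170 x 0.04304 = 0.003516 mol.
The reaction is 2 HBr + 1 Ba(OH)2, so n(HBr) = 0.003516 x 2/1 = 0.007033 mol.
[HBr] = 0.007033 mol / 0.01570 L = 0.448 M.

0.448 M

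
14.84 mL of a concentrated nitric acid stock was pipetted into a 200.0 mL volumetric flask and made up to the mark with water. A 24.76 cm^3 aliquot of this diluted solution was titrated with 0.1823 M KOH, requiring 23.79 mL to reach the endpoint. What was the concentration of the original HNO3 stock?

n(KOH) = 0.1823 x 0.02379 = 0.004337 mol.
n(HNO3) in the aliquot = 0.004337 mol.
[diluted HNO3] = 0.004337 / 0.02476 = 0.1752 M.
Dilution factor = 200.0/14.84 = 13.48, so [stock] = 0.1752 x 13.48 = 2.36 M.

2.36 M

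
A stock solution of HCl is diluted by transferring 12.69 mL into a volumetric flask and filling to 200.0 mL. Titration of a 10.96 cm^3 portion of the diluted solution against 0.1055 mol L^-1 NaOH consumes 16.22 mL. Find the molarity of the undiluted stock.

n(NaOH) = 0.1055 x 0.01622 = 0.001711 mol.
n(HCl) in the aliquot = 0.001711 mol.
[diluted HCl] = 0.001711 / 0.01096 = 0.1561 M.
Dilution factor = 200.0/12.69 = 15.76, so [stock] = 0.1561 x 15.76 = 2.46 M.

2.46 M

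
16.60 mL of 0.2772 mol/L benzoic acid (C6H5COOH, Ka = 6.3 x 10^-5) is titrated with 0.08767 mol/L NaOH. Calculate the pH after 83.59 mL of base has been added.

n(acid) = 0.2772 x 0.01660 = 0.004602 mol; n(NaOH) added = 0.08767 x 0.08359 = 0.007328 mol.
Base is in excess by 0.007328 - 0.004602 = 0.002727 mol in a total volume of 0.1002 L.
[OH^-] = 0.002727/0.1002 = 0.02722 M, so pOH = 1.57 and pH = 14.00 - 1.57 = 12.43.

12.43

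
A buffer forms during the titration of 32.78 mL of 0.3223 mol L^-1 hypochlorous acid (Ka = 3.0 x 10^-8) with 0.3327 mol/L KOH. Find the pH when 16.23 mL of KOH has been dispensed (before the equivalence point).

Initial n(HClO) = 0.3223 x 0.03278 = 0.01056 mol.
n(KOH) added = 0.3327 x 0.01623 = 0.005400 mol, converting that many moles of HClO to ClO-.
Remaining n(HClO) = 0.005165 mol; n(ClO-) = 0.005400 mol.
By Henderson-Hasselbalch, pH = pKa + log([A^-]/[HA]) = 7.52 + log(0.005400/0.005165) = 7.52 + (+0.02) = 7.54.

7.54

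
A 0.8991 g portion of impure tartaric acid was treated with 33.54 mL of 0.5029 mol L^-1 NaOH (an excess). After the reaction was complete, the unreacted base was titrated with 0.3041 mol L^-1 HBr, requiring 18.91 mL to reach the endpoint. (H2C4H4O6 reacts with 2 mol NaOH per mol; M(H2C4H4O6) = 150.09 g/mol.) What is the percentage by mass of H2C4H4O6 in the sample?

Total n(NaOH) added = 0.5029 x 0.03354 = 0.01687 mol.
n(HBr) used = 0.3041 x 0.01891 = 0.005751 mol, which equals the excess n(NaOH).
So n(NaOH) consumed by the sample = 0.01687 - 0.005751 = 0.01112 mol.
n(H2C4H4O6) = 0.01112 / 2 = 0.005558 mol.
mass H2C4H4O6 = 0.005558 x 150.09 = 0.8343 g, so %H2C4H4O6 = 0.8343/0.8991 x 100 = 92.8%.

92.8%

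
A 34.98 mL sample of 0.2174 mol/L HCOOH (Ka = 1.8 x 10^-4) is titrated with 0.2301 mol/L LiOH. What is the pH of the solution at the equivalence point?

8.40

n(HCOOH) = 0.2174 x 0.03498 = 0.007605 mol; V(LiOH) at equivalence = 0.007605/0.2301 = 0.03305 L.
At equivalence all the acid is converted to HCOO-; total volume = 0.03498 + 0.03305 = 0.06803 L, so [HCOO-] = 0.007605/0.06803 = 0.1118 M.
Kb = Kw/Ka = 1.0e-14 / 1.8 x 10^-4 = 5.56e-11.
[OH^-] = sqrt(Kb x [HCOO-]) = sqrt(5.56e-11 x 0.1118) = 2.49e-6 M.
pOH = 5.60, so pH = 14.00 - 5.60 = 8.40.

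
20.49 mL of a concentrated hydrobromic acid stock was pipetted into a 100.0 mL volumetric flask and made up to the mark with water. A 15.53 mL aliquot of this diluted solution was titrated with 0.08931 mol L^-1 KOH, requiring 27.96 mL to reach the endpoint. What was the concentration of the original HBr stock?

n(KOH) = 0.08931 x 0.02796 = 0.002497 mol.
n(HBr) in the aliquot = 0.002497 mol.
[diluted HBr] = 0.002497 / 0.01553 = 0.1608 M.
Dilution factor = 100.0/20.49 = 4.880, so [stock] = 0.1608 x 4.880 = 0.785 M.

0.785 M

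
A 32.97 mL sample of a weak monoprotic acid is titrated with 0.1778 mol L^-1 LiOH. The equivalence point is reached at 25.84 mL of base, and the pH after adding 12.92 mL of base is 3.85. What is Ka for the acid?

12.92 mL is half of the equivalence volume, so this is the half-equivalence point where [HA] = [A^-].
At half-equivalence pH = pKa, so pKa = 3.85.
Ka = 10^(-3.85) = 1.4 x 10^-4.

1.4 x 10^-4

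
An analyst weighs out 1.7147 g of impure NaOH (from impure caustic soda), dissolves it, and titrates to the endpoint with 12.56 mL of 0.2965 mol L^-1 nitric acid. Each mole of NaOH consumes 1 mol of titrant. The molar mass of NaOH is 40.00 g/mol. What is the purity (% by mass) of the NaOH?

n(HNO3) = 0.2965 x 0.01256 = 0.003724 mol.
n(NaOH) = 0.003724 / 1 = 0.003724 mol.
mass of NaOH = 0.003724 x 40.00 = 0.1490 g.
% purity = 0.1490 / 1.7147 x 100 = 8.69%.

8.69%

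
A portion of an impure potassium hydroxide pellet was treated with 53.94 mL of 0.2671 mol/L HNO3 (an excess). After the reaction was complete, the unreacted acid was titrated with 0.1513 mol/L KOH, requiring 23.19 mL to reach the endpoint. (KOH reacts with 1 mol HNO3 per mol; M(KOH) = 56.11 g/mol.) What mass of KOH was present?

0.612 g

Total n(HNO3) added = 0.2671 x 0.05394 = 0.01441 mol.
n(KOH) used = 0.1513 x 0.02319 = 0.003509 mol, which equals the excess n(HNO3).
So n(HNO3) consumed by the sample = 0.01441 - 0.003509 = 0.01090 mol.
n(KOH) = 0.01090 / 1 = 0.01090 mol.
mass = 0.01090 mol x 56.11 g/mol = 0.612 g.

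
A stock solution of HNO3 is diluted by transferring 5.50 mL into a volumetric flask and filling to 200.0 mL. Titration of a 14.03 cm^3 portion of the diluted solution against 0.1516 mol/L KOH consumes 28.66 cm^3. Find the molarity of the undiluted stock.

11.3 M

n(KOH) = 0.1516 x 0.02866 = 0.004345 mol.
n(HNO3) in the aliquot = 0.004345 mol.
[diluted HNO3] = 0.004345 / 0.01403 = 0.3097 M.
Dilution factor = 200.0/5.500 = 36.36, so [stock] = 0.3097 x 36.36 = 11.3 M.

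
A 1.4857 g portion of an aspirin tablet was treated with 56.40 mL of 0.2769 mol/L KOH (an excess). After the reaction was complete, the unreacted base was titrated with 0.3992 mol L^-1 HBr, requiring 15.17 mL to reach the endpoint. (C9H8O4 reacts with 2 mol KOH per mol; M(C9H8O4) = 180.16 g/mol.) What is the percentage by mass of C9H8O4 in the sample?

Total n(KOH) added = 0.2769 x 0.05640 = 0.01562 mol.
n(HBr) used = 0.3992 x 0.01517 = 0.006056 mol, which equals the excess n(KOH).
So n(KOH) consumed by the sample = 0.01562 - 0.006056 = 0.009561 mol.
n(C9H8O4) = 0.009561 / 2 = 0.004781 mol.
mass C9H8O4 = 0.004781 x 180.16 = 0.8613 g, so %C9H8O4 = 0.8613/1.4857 x 100 = 58.0%.

58.0%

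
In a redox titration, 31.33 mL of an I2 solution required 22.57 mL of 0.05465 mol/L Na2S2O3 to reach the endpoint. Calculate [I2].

0.0197 M

n(Na2S2O3) = 0.05465 x 0.02257 = 0.001233 mol.
From the balanced equation, 2 mol Na2S2O3 reacts with 1 mol I2, so n(I2) = 0.001233 x 1/2 = 0.0006167 mol.
[I2] = 0.0006167 / 0.03133 L = 0.0197 M.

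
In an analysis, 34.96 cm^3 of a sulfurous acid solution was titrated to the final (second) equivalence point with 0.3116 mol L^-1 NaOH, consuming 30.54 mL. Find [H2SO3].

n(NaOH) = 0.3116 x 0.03054 = 0.009516 mol.
At the final (second) equivalence point, 2 mol OH^- react per mol H2SO3, so n(H2SO3) = 0.009516 / 2 = 0.004758 mol.
[H2SO3] = 0.004758 / 0.03496 L = 0.136 M.

0.136 M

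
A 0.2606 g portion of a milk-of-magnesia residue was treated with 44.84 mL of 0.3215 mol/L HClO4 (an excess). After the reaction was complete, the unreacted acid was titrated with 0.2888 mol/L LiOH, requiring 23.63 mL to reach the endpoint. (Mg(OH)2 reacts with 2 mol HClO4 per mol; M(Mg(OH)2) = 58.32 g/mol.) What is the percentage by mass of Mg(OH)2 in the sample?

Total n(HClO4) added = 0.3215 x 0.04484 = 0.01442 mol.
n(LiOH) used = 0.2888 x 0.02363 = 0.006824 mol, which equals the excess n(HClO4).
So n(HClO4) consumed by the sample = 0.01442 - 0.006824 = 0.007592 mol.
n(Mg(OH)2) = 0.007592 / 2 = 0.003796 mol.
mass Mg(OH)2 = 0.003796 x 58.32 = 0.2214 g, so %Mg(OH)2 = 0.2214/0.2606 x 100 = 84.9%.

84.9%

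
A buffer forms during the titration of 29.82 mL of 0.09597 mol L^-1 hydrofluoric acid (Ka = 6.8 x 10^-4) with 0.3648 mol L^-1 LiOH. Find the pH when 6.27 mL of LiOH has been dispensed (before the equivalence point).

3.77

Initial n(HF) = 0.09597 x 0.02982 = 0.002862 mol.
n(LiOH) added = 0.3648 x 0.006270 = 0.002287 mol, converting that many moles of HF to F-.
Remaining n(HF) = 0.0005745 mol; n(F-) = 0.002287 mol.
By Henderson-Hasselbalch, pH = pKa + log([A^-]/[HA]) = 3.17 + log(0.002287/0.0005745) = 3.17 + (+0.60) = 3.77.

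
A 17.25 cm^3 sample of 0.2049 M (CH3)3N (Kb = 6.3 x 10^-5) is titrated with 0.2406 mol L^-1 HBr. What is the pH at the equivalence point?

5.38

n((CH3)3N) = 0.2049 x 0.01725 = 0.003535 mol; V(HBr) at equivalence = 0.003535/0.2406 = 0.01469 L.
At equivalence the base is fully converted to (CH3)3NH+; total volume = 0.03194 L, so [(CH3)3NH+] = 0.003535/0.03194 = 0.1107 M.
Ka((CH3)3NH+) = Kw/Kb = 1.0e-14 / 6.3 x 10^-5 = 1.59e-10.
[H^+] = sqrt(Ka x [(CH3)3NH+]) = sqrt(1.59e-10 x 0.1107) = 4.19e-6 M.
pH = -log(4.19e-6) = 5.38.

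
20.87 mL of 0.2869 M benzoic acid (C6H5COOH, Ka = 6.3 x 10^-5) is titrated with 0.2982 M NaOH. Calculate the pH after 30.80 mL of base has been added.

12.79

n(acid) = 0.2869 x 0.02087 = 0.005988 mol; n(NaOH) added = 0.2982 x 0.03080 = 0.009185 mol.
Base is in excess by 0.009185 - 0.005988 = 0.003197 mol in a total volume of 0.05167 L.
[OH^-] = 0.003197/0.05167 = 0.06187 M, so pOH = 1.21 and pH = 14.00 - 1.21 = 12.79.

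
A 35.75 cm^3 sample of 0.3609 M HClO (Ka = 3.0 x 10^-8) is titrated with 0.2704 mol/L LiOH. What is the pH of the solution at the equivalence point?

n(HClO) = 0.3609 x 0.03575 = 0.01290 mol; V(LiOH) at equivalence = 0.01290/0.2704 = 0.04772 L.
At equivalence all the acid is converted to ClO-; total volume = 0.03575 + 0.04772 = 0.08347 L, so [ClO-] = 0.01290/0.08347 = 0.1546 M.
Kb = Kw/Ka = 1.0e-14 / 3.0 x 10^-8 = 3.33e-7.
[OH^-] = sqrt(Kb x [ClO-]) = sqrt(3.33e-7 x 0.1546) = 0.000227 M.
pOH = 3.64, so pH = 14.00 - 3.64 = 10.36.

10.36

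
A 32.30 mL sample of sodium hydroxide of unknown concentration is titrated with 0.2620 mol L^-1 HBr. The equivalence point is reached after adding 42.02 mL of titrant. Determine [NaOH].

n(HBr) delivered = 0.2620 x 0.04202 = 0.01101 mol.
For a 1:1 reaction, n(NaOH) = 0.01101 mol.
[NaOH] = 0.01101 mol / 0.03230 L = 0.341 M.

0.341 M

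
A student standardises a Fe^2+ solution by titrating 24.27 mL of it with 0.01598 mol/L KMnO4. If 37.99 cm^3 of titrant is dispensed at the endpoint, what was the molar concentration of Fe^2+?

n(KMnO4) = 0.01598 x 0.03799 = 0.0006071 mol.
From the balanced equation, 1 mol KMnO4 reacts with 5 mol Fe^2+, so n(Fe^2+) = 0.0006071 x 5/1 = 0.003035 mol.
[Fe^2+] = 0.003035 / 0.02427 L = 0.125 M.

0.125 M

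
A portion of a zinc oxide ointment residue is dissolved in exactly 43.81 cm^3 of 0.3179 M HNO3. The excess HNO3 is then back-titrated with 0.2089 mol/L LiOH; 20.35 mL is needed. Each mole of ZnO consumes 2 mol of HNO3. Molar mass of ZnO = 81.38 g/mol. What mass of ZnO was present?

Total n(HNO3) added = 0.3179 x 0.04381 = 0.01393 mol.
n(LiOH) used = 0.2089 x 0.02035 = 0.004251 mol, which equals the excess n(HNO3).
So n(HNO3) consumed by the sample = 0.01393 - 0.004251 = 0.009676 mol.
n(ZnO) = 0.009676 / 2 = 0.004838 mol.
mass = 0.004838 mol x 81.38 g/mol = 0.394 g.

0.394 g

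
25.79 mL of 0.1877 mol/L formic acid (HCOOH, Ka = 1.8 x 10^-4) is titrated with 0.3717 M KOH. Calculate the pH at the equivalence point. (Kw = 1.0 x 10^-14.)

n(HCOOH) = 0.1877 x 0.02579 = 0.004841 mol; V(KOH) at equivalence = 0.004841/0.3717 = 0.01302 L.
At equivalence all the acid is converted to HCOO-; total volume = 0.02579 + 0.01302 = 0.03881 L, so [HCOO-] = 0.004841/0.03881 = 0.1247 M.
Kb = Kw/Ka = 1.0e-14 / 1.8 x 10^-4 = 5.56e-11.
[OH^-] = sqrt(Kb x [HCOO-]) = sqrt(5.56e-11 x 0.1247) = 2.63e-6 M.
pOH = 5.58, so pH = 14.00 - 5.58 = 8.42.

8.42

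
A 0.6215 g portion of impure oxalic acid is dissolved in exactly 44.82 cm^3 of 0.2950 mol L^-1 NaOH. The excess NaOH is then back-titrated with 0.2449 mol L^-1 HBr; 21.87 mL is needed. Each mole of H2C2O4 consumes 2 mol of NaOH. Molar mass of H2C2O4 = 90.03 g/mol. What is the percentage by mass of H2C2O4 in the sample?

57.0%

Total n(NaOH) added = 0.2950 x 0.04482 = 0.01322 mol.
n(HBr) used = 0.2449 x 0.02187 = 0.005356 mol, which equals the excess n(NaOH).
So n(NaOH) consumed by the sample = 0.01322 - 0.005356 = 0.007866 mol.
n(H2C2O4) = 0.007866 / 2 = 0.003933 mol.
mass H2C2O4 = 0.003933 x 90.03 = 0.3541 g, so %H2C2O4 = 0.3541/0.6215 x 100 = 57.0%.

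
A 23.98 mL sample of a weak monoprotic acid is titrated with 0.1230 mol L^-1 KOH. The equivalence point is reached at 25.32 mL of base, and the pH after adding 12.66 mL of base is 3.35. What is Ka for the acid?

4.5 x 10^-4

12.66 mL is half of the equivalence volume, so this is the half-equivalence point where [HA] = [A^-].
At half-equivalence pH = pKa, so pKa = 3.35.
Ka = 10^(-3.35) = 4.5 x 10^-4.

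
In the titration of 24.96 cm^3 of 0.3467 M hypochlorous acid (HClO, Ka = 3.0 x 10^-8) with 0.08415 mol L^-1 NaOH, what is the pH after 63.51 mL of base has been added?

Initial n(HClO) = 0.3467 x 0.02496 = 0.008654 mol.
n(NaOH) added = 0.08415 x 0.06351 = 0.005344 mol, converting that many moles of HClO to ClO-.
Remaining n(HClO) = 0.003309 mol; n(ClO-) = 0.005344 mol.
By Henderson-Hasselbalch, pH = pKa + log([A^-]/[HA]) = 7.52 + log(0.005344/0.003309) = 7.52 + (+0.21) = 7.73.

7.73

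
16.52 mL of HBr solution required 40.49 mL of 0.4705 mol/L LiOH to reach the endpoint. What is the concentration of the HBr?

n(LiOH) delivered = 0.4705 x 0.04049 = 0.01905 mol.
For a 1:1 reaction, n(HBr) = 0.01905 mol.
[HBr] = 0.01905 mol / 0.01652 L = 1.15 M.

1.15 M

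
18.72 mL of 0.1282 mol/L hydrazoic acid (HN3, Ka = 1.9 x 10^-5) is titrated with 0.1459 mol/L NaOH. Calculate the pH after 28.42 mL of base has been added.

12.57

n(acid) = 0.1282 x 0.01872 = 0.002400 mol; n(NaOH) added = 0.1459 x 0.02842 = 0.004146 mol.
Base is in excess by 0.004146 - 0.002400 = 0.001747 mol in a total volume of 0.04714 L.
[OH^-] = 0.001747/0.04714 = 0.03705 M, so pOH = 1.43 and pH = 14.00 - 1.43 = 12.57.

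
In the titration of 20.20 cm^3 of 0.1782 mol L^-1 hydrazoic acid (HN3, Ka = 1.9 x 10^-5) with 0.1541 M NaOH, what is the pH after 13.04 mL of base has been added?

Initial n(HN3) = 0.1782 x 0.02020 = 0.003600 mol.
n(NaOH) added = 0.1541 x 0.01304 = 0.002009 mol, converting that many moles of HN3 to N3-.
Remaining n(HN3) = 0.001590 mol; n(N3-) = 0.002009 mol.
By Henderson-Hasselbalch, pH = pKa + log([A^-]/[HA]) = 4.72 + log(0.002009/0.001590) = 4.72 + (+0.10) = 4.82.

4.82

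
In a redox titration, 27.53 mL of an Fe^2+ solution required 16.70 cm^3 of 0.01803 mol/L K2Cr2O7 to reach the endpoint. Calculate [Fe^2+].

n(K2Cr2O7) = 0.01803 x 0.01670 = 0.0003011 mol.
From the balanced equation, 1 mol K2Cr2O7 reacts with 6 mol Fe^2+, so n(Fe^2+) = 0.0003011 x 6/1 = 0.001807 mol.
[Fe^2+] = 0.001807 / 0.02753 L = 0.0656 M.

0.0656 M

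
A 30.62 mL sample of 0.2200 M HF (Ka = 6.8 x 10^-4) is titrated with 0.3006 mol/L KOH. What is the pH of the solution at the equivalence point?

n(HF) = 0.2200 x 0.03062 = 0.006736 mol; V(KOH) at equivalence = 0.006736/0.3006 = 0.02241 L.
At equivalence all the acid is converted to F-; total volume = 0.03062 + 0.02241 = 0.05303 L, so [F-] = 0.006736/0.05303 = 0.1270 M.
Kb = Kw/Ka = 1.0e-14 / 6.8 x 10^-4 = 1.47e-11.
[OH^-] = sqrt(Kb x [F-]) = sqrt(1.47e-11 x 0.1270) = 1.37e-6 M.
pOH = 5.86, so pH = 14.00 - 5.86 = 8.14.

8.14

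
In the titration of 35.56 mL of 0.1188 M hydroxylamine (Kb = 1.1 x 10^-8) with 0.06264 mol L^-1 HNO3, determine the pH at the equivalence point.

3.71

n(NH2OH) = 0.1188 x 0.03556 = 0.004225 mol; V(HNO3) at equivalence = 0.004225/0.06264 = 0.06744 L.
At equivalence the base is fully converted to NH3OH+; total volume = 0.1030 L, so [NH3OH+] = 0.004225/0.1030 = 0.04101 M.
Ka(NH3OH+) = Kw/Kb = 1.0e-14 / 1.1 x 10^-8 = 9.09e-7.
[H^+] = sqrt(Ka x [NH3OH+]) = sqrt(9.09e-7 x 0.04101) = 0.000193 M.
pH = -log(0.000193) = 3.71.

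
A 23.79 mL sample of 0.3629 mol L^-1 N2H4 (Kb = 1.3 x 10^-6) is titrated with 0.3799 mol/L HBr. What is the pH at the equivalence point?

4.42

n(N2H4) = 0.3629 x 0.02379 = 0.008633 mol; V(HBr) at equivalence = 0.008633/0.3799 = 0.02273 L.
At equivalence the base is fully converted to N2H5+; total volume = 0.04652 L, so [N2H5+] = 0.008633/0.04652 = 0.1856 M.
Ka(N2H5+) = Kw/Kb = 1.0e-14 / 1.3 x 10^-6 = 7.69e-9.
[H^+] = sqrt(Ka x [N2H5+]) = sqrt(7.69e-9 x 0.1856) = 3.78e-5 M.
pH = -log(3.78e-5) = 4.42.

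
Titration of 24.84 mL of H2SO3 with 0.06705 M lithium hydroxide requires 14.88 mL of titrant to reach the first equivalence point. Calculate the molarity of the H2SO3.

0.0402 M

n(LiOH) = 0.06705 x 0.01488 = 0.0009977 mol.
At the first equivalence point, 1 mol OH^- react per mol H2SO3, so n(H2SO3) = 0.0009977 / 1 = 0.0009977 mol.
[H2SO3] = 0.0009977 / 0.02484 L = 0.0402 M.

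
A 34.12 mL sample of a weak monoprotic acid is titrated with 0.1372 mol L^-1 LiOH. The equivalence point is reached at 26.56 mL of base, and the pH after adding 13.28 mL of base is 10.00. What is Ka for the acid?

13.28 mL is half of the equivalence volume, so this is the half-equivalence point where [HA] = [A^-].
At half-equivalence pH = pKa, so pKa = 10.00.
Ka = 10^(-10.00) = 1.0 x 10^-10.

1.0 x 10^-10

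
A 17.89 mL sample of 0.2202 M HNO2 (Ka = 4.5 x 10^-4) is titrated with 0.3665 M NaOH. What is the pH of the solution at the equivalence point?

n(HNO2) = 0.2202 x 0.01789 = 0.003939 mol; V(NaOH) at equivalence = 0.003939/0.3665 = 0.01075 L.
At equivalence all the acid is converted to NO2-; total volume = 0.01789 + 0.01075 = 0.02864 L, so [NO2-] = 0.003939/0.02864 = 0.1376 M.
Kb = Kw/Ka = 1.0e-14 / 4.5 x 10^-4 = 2.22e-11.
[OH^-] = sqrt(Kb x [NO2-]) = sqrt(2.22e-11 x 0.1376) = 1.75e-6 M.
pOH = 5.76, so pH = 14.00 - 5.76 = 8.24.

8.24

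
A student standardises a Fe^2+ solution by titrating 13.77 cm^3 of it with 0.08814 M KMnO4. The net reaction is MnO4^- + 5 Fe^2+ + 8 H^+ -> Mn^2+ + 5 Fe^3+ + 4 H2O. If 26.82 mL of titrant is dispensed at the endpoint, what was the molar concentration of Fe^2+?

n(KMnO4) = 0.08814 x 0.02682 = 0.002364 mol.
From the balanced equation, 1 mol KMnO4 reacts with 5 mol Fe^2+, so n(Fe^2+) = 0.002364 x 5/1 = 0.01182 mol.
[Fe^2+] = 0.01182 / 0.01377 L = 0.858 M.

0.858 M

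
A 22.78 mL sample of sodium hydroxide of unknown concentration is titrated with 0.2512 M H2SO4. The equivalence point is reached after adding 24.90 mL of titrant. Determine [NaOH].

0.549 M

n(H2SO4) delivered = 0.2512 x 0.02490 = 0.006255 mol.
The reaction is 2 NaOH + 1 H2SO4, so n(NaOH) = 0.006255 x 2/1 = 0.01251 mol.
[NaOH] = 0.01251 mol / 0.02278 L = 0.549 M.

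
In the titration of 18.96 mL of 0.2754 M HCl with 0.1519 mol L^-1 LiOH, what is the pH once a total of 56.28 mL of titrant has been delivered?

12.65

n(acid) = 0.2754 x 0.01896 = 0.005222 mol; n(LiOH) added = 0.1519 x 0.05628 = 0.008549 mol.
Base is in excess by 0.008549 - 0.005222 = 0.003327 mol in a total volume of 0.07524 L.
[OH^-] = 0.003327/0.07524 = 0.04422 M, so pOH = 1.35 and pH = 14.00 - 1.35 = 12.65.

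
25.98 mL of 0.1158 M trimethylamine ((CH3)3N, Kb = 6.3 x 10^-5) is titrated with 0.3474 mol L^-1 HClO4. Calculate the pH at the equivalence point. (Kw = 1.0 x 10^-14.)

5.43

n((CH3)3N) = 0.1158 x 0.02598 = 0.003008 mol; V(HClO4) at equivalence = 0.003008/0.3474 = 0.008660 L.
At equivalence the base is fully converted to (CH3)3NH+; total volume = 0.03464 L, so [(CH3)3NH+] = 0.003008/0.03464 = 0.08685 M.
Ka((CH3)3NH+) = Kw/Kb = 1.0e-14 / 6.3 x 10^-5 = 1.59e-10.
[H^+] = sqrt(Ka x [(CH3)3NH+]) = sqrt(1.59e-10 x 0.08685) = 3.71e-6 M.
pH = -log(3.71e-6) = 5.43.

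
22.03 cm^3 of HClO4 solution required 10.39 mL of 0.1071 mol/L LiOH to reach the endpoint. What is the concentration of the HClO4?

0.0505 M

n(LiOH) delivered = 0.1071 x 0.01039 = 0.001113 mol.
For a 1:1 reaction, n(HClO4) = 0.001113 mol.
[HClO4] = 0.001113 mol / 0.02203 L = 0.0505 M.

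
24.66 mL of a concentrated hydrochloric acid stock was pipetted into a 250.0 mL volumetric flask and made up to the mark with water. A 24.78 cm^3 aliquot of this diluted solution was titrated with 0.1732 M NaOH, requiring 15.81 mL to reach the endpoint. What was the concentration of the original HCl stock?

n(NaOH) = 0.1732 x 0.01581 = 0.002738 mol.
n(HCl) in the aliquot = 0.002738 mol.
[diluted HCl] = 0.002738 / 0.02478 = 0.1105 M.
Dilution factor = 250.0/24.66 = 10.14, so [stock] = 0.1105 x 10.14 = 1.12 M.

1.12 M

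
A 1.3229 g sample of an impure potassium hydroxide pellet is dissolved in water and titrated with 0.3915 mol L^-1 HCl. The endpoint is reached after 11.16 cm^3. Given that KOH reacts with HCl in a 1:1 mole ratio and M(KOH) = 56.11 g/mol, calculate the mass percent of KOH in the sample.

n(HCl) = 0.3915 x 0.01116 = 0.004369 mol.
n(KOH) = 0.004369 / 1 = 0.004369 mol.
mass of KOH = 0.004369 x 56.11 = 0.2452 g.
% purity = 0.2452 / 1.3229 x 100 = 18.5%.

18.5%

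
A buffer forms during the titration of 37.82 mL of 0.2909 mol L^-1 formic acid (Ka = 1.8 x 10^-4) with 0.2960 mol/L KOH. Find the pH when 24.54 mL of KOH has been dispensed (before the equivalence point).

Initial n(HCOOH) = 0.2909 x 0.03782 = 0.01100 mol.
n(KOH) added = 0.2960 x 0.02454 = 0.007264 mol, converting that many moles of HCOOH to HCOO-.
Remaining n(HCOOH) = 0.003738 mol; n(HCOO-) = 0.007264 mol.
By Henderson-Hasselbalch, pH = pKa + log([A^-]/[HA]) = 3.74 + log(0.007264/0.003738) = 3.74 + (+0.29) = 4.03.

4.03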